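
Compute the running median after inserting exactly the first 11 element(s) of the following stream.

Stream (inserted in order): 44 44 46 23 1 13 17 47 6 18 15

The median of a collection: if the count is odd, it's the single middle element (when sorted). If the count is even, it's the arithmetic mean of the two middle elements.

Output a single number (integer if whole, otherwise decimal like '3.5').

Answer: 18

Derivation:
Step 1: insert 44 -> lo=[44] (size 1, max 44) hi=[] (size 0) -> median=44
Step 2: insert 44 -> lo=[44] (size 1, max 44) hi=[44] (size 1, min 44) -> median=44
Step 3: insert 46 -> lo=[44, 44] (size 2, max 44) hi=[46] (size 1, min 46) -> median=44
Step 4: insert 23 -> lo=[23, 44] (size 2, max 44) hi=[44, 46] (size 2, min 44) -> median=44
Step 5: insert 1 -> lo=[1, 23, 44] (size 3, max 44) hi=[44, 46] (size 2, min 44) -> median=44
Step 6: insert 13 -> lo=[1, 13, 23] (size 3, max 23) hi=[44, 44, 46] (size 3, min 44) -> median=33.5
Step 7: insert 17 -> lo=[1, 13, 17, 23] (size 4, max 23) hi=[44, 44, 46] (size 3, min 44) -> median=23
Step 8: insert 47 -> lo=[1, 13, 17, 23] (size 4, max 23) hi=[44, 44, 46, 47] (size 4, min 44) -> median=33.5
Step 9: insert 6 -> lo=[1, 6, 13, 17, 23] (size 5, max 23) hi=[44, 44, 46, 47] (size 4, min 44) -> median=23
Step 10: insert 18 -> lo=[1, 6, 13, 17, 18] (size 5, max 18) hi=[23, 44, 44, 46, 47] (size 5, min 23) -> median=20.5
Step 11: insert 15 -> lo=[1, 6, 13, 15, 17, 18] (size 6, max 18) hi=[23, 44, 44, 46, 47] (size 5, min 23) -> median=18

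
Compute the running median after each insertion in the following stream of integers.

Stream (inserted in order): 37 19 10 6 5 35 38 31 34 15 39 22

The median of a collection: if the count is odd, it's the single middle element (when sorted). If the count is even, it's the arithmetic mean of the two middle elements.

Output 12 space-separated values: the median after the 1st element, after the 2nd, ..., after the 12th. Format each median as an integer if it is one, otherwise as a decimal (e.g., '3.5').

Step 1: insert 37 -> lo=[37] (size 1, max 37) hi=[] (size 0) -> median=37
Step 2: insert 19 -> lo=[19] (size 1, max 19) hi=[37] (size 1, min 37) -> median=28
Step 3: insert 10 -> lo=[10, 19] (size 2, max 19) hi=[37] (size 1, min 37) -> median=19
Step 4: insert 6 -> lo=[6, 10] (size 2, max 10) hi=[19, 37] (size 2, min 19) -> median=14.5
Step 5: insert 5 -> lo=[5, 6, 10] (size 3, max 10) hi=[19, 37] (size 2, min 19) -> median=10
Step 6: insert 35 -> lo=[5, 6, 10] (size 3, max 10) hi=[19, 35, 37] (size 3, min 19) -> median=14.5
Step 7: insert 38 -> lo=[5, 6, 10, 19] (size 4, max 19) hi=[35, 37, 38] (size 3, min 35) -> median=19
Step 8: insert 31 -> lo=[5, 6, 10, 19] (size 4, max 19) hi=[31, 35, 37, 38] (size 4, min 31) -> median=25
Step 9: insert 34 -> lo=[5, 6, 10, 19, 31] (size 5, max 31) hi=[34, 35, 37, 38] (size 4, min 34) -> median=31
Step 10: insert 15 -> lo=[5, 6, 10, 15, 19] (size 5, max 19) hi=[31, 34, 35, 37, 38] (size 5, min 31) -> median=25
Step 11: insert 39 -> lo=[5, 6, 10, 15, 19, 31] (size 6, max 31) hi=[34, 35, 37, 38, 39] (size 5, min 34) -> median=31
Step 12: insert 22 -> lo=[5, 6, 10, 15, 19, 22] (size 6, max 22) hi=[31, 34, 35, 37, 38, 39] (size 6, min 31) -> median=26.5

Answer: 37 28 19 14.5 10 14.5 19 25 31 25 31 26.5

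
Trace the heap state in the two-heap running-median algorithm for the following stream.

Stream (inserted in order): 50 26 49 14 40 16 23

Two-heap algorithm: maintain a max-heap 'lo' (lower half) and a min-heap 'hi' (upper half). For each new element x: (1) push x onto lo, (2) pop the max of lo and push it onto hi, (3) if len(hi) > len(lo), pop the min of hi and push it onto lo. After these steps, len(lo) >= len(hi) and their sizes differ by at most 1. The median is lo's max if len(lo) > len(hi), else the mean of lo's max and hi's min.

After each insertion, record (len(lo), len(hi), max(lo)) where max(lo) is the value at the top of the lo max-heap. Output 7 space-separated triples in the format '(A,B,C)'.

Step 1: insert 50 -> lo=[50] hi=[] -> (len(lo)=1, len(hi)=0, max(lo)=50)
Step 2: insert 26 -> lo=[26] hi=[50] -> (len(lo)=1, len(hi)=1, max(lo)=26)
Step 3: insert 49 -> lo=[26, 49] hi=[50] -> (len(lo)=2, len(hi)=1, max(lo)=49)
Step 4: insert 14 -> lo=[14, 26] hi=[49, 50] -> (len(lo)=2, len(hi)=2, max(lo)=26)
Step 5: insert 40 -> lo=[14, 26, 40] hi=[49, 50] -> (len(lo)=3, len(hi)=2, max(lo)=40)
Step 6: insert 16 -> lo=[14, 16, 26] hi=[40, 49, 50] -> (len(lo)=3, len(hi)=3, max(lo)=26)
Step 7: insert 23 -> lo=[14, 16, 23, 26] hi=[40, 49, 50] -> (len(lo)=4, len(hi)=3, max(lo)=26)

Answer: (1,0,50) (1,1,26) (2,1,49) (2,2,26) (3,2,40) (3,3,26) (4,3,26)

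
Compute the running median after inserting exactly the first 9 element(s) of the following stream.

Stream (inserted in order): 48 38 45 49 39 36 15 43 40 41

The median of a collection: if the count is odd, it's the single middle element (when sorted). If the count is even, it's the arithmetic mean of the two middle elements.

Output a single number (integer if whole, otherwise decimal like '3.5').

Answer: 40

Derivation:
Step 1: insert 48 -> lo=[48] (size 1, max 48) hi=[] (size 0) -> median=48
Step 2: insert 38 -> lo=[38] (size 1, max 38) hi=[48] (size 1, min 48) -> median=43
Step 3: insert 45 -> lo=[38, 45] (size 2, max 45) hi=[48] (size 1, min 48) -> median=45
Step 4: insert 49 -> lo=[38, 45] (size 2, max 45) hi=[48, 49] (size 2, min 48) -> median=46.5
Step 5: insert 39 -> lo=[38, 39, 45] (size 3, max 45) hi=[48, 49] (size 2, min 48) -> median=45
Step 6: insert 36 -> lo=[36, 38, 39] (size 3, max 39) hi=[45, 48, 49] (size 3, min 45) -> median=42
Step 7: insert 15 -> lo=[15, 36, 38, 39] (size 4, max 39) hi=[45, 48, 49] (size 3, min 45) -> median=39
Step 8: insert 43 -> lo=[15, 36, 38, 39] (size 4, max 39) hi=[43, 45, 48, 49] (size 4, min 43) -> median=41
Step 9: insert 40 -> lo=[15, 36, 38, 39, 40] (size 5, max 40) hi=[43, 45, 48, 49] (size 4, min 43) -> median=40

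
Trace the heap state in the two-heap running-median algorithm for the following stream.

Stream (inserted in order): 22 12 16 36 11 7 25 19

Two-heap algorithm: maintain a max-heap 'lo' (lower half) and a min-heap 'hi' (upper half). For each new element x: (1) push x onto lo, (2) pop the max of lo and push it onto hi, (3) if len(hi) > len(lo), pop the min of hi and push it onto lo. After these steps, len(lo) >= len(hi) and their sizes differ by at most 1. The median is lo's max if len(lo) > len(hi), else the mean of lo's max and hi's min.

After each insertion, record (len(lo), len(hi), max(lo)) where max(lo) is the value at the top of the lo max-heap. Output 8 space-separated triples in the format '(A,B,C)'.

Step 1: insert 22 -> lo=[22] hi=[] -> (len(lo)=1, len(hi)=0, max(lo)=22)
Step 2: insert 12 -> lo=[12] hi=[22] -> (len(lo)=1, len(hi)=1, max(lo)=12)
Step 3: insert 16 -> lo=[12, 16] hi=[22] -> (len(lo)=2, len(hi)=1, max(lo)=16)
Step 4: insert 36 -> lo=[12, 16] hi=[22, 36] -> (len(lo)=2, len(hi)=2, max(lo)=16)
Step 5: insert 11 -> lo=[11, 12, 16] hi=[22, 36] -> (len(lo)=3, len(hi)=2, max(lo)=16)
Step 6: insert 7 -> lo=[7, 11, 12] hi=[16, 22, 36] -> (len(lo)=3, len(hi)=3, max(lo)=12)
Step 7: insert 25 -> lo=[7, 11, 12, 16] hi=[22, 25, 36] -> (len(lo)=4, len(hi)=3, max(lo)=16)
Step 8: insert 19 -> lo=[7, 11, 12, 16] hi=[19, 22, 25, 36] -> (len(lo)=4, len(hi)=4, max(lo)=16)

Answer: (1,0,22) (1,1,12) (2,1,16) (2,2,16) (3,2,16) (3,3,12) (4,3,16) (4,4,16)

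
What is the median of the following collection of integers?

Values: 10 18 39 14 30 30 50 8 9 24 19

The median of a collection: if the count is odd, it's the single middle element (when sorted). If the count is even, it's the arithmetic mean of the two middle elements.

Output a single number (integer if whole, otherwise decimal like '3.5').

Answer: 19

Derivation:
Step 1: insert 10 -> lo=[10] (size 1, max 10) hi=[] (size 0) -> median=10
Step 2: insert 18 -> lo=[10] (size 1, max 10) hi=[18] (size 1, min 18) -> median=14
Step 3: insert 39 -> lo=[10, 18] (size 2, max 18) hi=[39] (size 1, min 39) -> median=18
Step 4: insert 14 -> lo=[10, 14] (size 2, max 14) hi=[18, 39] (size 2, min 18) -> median=16
Step 5: insert 30 -> lo=[10, 14, 18] (size 3, max 18) hi=[30, 39] (size 2, min 30) -> median=18
Step 6: insert 30 -> lo=[10, 14, 18] (size 3, max 18) hi=[30, 30, 39] (size 3, min 30) -> median=24
Step 7: insert 50 -> lo=[10, 14, 18, 30] (size 4, max 30) hi=[30, 39, 50] (size 3, min 30) -> median=30
Step 8: insert 8 -> lo=[8, 10, 14, 18] (size 4, max 18) hi=[30, 30, 39, 50] (size 4, min 30) -> median=24
Step 9: insert 9 -> lo=[8, 9, 10, 14, 18] (size 5, max 18) hi=[30, 30, 39, 50] (size 4, min 30) -> median=18
Step 10: insert 24 -> lo=[8, 9, 10, 14, 18] (size 5, max 18) hi=[24, 30, 30, 39, 50] (size 5, min 24) -> median=21
Step 11: insert 19 -> lo=[8, 9, 10, 14, 18, 19] (size 6, max 19) hi=[24, 30, 30, 39, 50] (size 5, min 24) -> median=19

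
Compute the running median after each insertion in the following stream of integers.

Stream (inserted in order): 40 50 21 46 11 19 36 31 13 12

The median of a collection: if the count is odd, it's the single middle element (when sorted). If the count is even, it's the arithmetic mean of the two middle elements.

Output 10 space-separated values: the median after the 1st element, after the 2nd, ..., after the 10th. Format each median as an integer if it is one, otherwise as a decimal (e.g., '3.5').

Answer: 40 45 40 43 40 30.5 36 33.5 31 26

Derivation:
Step 1: insert 40 -> lo=[40] (size 1, max 40) hi=[] (size 0) -> median=40
Step 2: insert 50 -> lo=[40] (size 1, max 40) hi=[50] (size 1, min 50) -> median=45
Step 3: insert 21 -> lo=[21, 40] (size 2, max 40) hi=[50] (size 1, min 50) -> median=40
Step 4: insert 46 -> lo=[21, 40] (size 2, max 40) hi=[46, 50] (size 2, min 46) -> median=43
Step 5: insert 11 -> lo=[11, 21, 40] (size 3, max 40) hi=[46, 50] (size 2, min 46) -> median=40
Step 6: insert 19 -> lo=[11, 19, 21] (size 3, max 21) hi=[40, 46, 50] (size 3, min 40) -> median=30.5
Step 7: insert 36 -> lo=[11, 19, 21, 36] (size 4, max 36) hi=[40, 46, 50] (size 3, min 40) -> median=36
Step 8: insert 31 -> lo=[11, 19, 21, 31] (size 4, max 31) hi=[36, 40, 46, 50] (size 4, min 36) -> median=33.5
Step 9: insert 13 -> lo=[11, 13, 19, 21, 31] (size 5, max 31) hi=[36, 40, 46, 50] (size 4, min 36) -> median=31
Step 10: insert 12 -> lo=[11, 12, 13, 19, 21] (size 5, max 21) hi=[31, 36, 40, 46, 50] (size 5, min 31) -> median=26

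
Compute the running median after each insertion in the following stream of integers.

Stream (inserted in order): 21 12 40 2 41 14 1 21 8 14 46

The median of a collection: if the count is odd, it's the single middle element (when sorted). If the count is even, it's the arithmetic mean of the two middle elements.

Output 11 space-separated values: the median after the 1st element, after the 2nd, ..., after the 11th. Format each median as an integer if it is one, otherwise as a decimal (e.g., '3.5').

Step 1: insert 21 -> lo=[21] (size 1, max 21) hi=[] (size 0) -> median=21
Step 2: insert 12 -> lo=[12] (size 1, max 12) hi=[21] (size 1, min 21) -> median=16.5
Step 3: insert 40 -> lo=[12, 21] (size 2, max 21) hi=[40] (size 1, min 40) -> median=21
Step 4: insert 2 -> lo=[2, 12] (size 2, max 12) hi=[21, 40] (size 2, min 21) -> median=16.5
Step 5: insert 41 -> lo=[2, 12, 21] (size 3, max 21) hi=[40, 41] (size 2, min 40) -> median=21
Step 6: insert 14 -> lo=[2, 12, 14] (size 3, max 14) hi=[21, 40, 41] (size 3, min 21) -> median=17.5
Step 7: insert 1 -> lo=[1, 2, 12, 14] (size 4, max 14) hi=[21, 40, 41] (size 3, min 21) -> median=14
Step 8: insert 21 -> lo=[1, 2, 12, 14] (size 4, max 14) hi=[21, 21, 40, 41] (size 4, min 21) -> median=17.5
Step 9: insert 8 -> lo=[1, 2, 8, 12, 14] (size 5, max 14) hi=[21, 21, 40, 41] (size 4, min 21) -> median=14
Step 10: insert 14 -> lo=[1, 2, 8, 12, 14] (size 5, max 14) hi=[14, 21, 21, 40, 41] (size 5, min 14) -> median=14
Step 11: insert 46 -> lo=[1, 2, 8, 12, 14, 14] (size 6, max 14) hi=[21, 21, 40, 41, 46] (size 5, min 21) -> median=14

Answer: 21 16.5 21 16.5 21 17.5 14 17.5 14 14 14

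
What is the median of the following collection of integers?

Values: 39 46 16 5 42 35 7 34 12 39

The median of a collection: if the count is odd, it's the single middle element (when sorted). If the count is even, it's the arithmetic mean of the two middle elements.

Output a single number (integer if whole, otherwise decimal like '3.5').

Answer: 34.5

Derivation:
Step 1: insert 39 -> lo=[39] (size 1, max 39) hi=[] (size 0) -> median=39
Step 2: insert 46 -> lo=[39] (size 1, max 39) hi=[46] (size 1, min 46) -> median=42.5
Step 3: insert 16 -> lo=[16, 39] (size 2, max 39) hi=[46] (size 1, min 46) -> median=39
Step 4: insert 5 -> lo=[5, 16] (size 2, max 16) hi=[39, 46] (size 2, min 39) -> median=27.5
Step 5: insert 42 -> lo=[5, 16, 39] (size 3, max 39) hi=[42, 46] (size 2, min 42) -> median=39
Step 6: insert 35 -> lo=[5, 16, 35] (size 3, max 35) hi=[39, 42, 46] (size 3, min 39) -> median=37
Step 7: insert 7 -> lo=[5, 7, 16, 35] (size 4, max 35) hi=[39, 42, 46] (size 3, min 39) -> median=35
Step 8: insert 34 -> lo=[5, 7, 16, 34] (size 4, max 34) hi=[35, 39, 42, 46] (size 4, min 35) -> median=34.5
Step 9: insert 12 -> lo=[5, 7, 12, 16, 34] (size 5, max 34) hi=[35, 39, 42, 46] (size 4, min 35) -> median=34
Step 10: insert 39 -> lo=[5, 7, 12, 16, 34] (size 5, max 34) hi=[35, 39, 39, 42, 46] (size 5, min 35) -> median=34.5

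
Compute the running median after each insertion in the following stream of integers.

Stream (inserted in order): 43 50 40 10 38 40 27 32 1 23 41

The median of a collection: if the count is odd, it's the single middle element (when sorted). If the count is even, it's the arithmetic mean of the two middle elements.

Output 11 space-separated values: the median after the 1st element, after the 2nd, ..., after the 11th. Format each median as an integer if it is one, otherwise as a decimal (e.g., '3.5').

Step 1: insert 43 -> lo=[43] (size 1, max 43) hi=[] (size 0) -> median=43
Step 2: insert 50 -> lo=[43] (size 1, max 43) hi=[50] (size 1, min 50) -> median=46.5
Step 3: insert 40 -> lo=[40, 43] (size 2, max 43) hi=[50] (size 1, min 50) -> median=43
Step 4: insert 10 -> lo=[10, 40] (size 2, max 40) hi=[43, 50] (size 2, min 43) -> median=41.5
Step 5: insert 38 -> lo=[10, 38, 40] (size 3, max 40) hi=[43, 50] (size 2, min 43) -> median=40
Step 6: insert 40 -> lo=[10, 38, 40] (size 3, max 40) hi=[40, 43, 50] (size 3, min 40) -> median=40
Step 7: insert 27 -> lo=[10, 27, 38, 40] (size 4, max 40) hi=[40, 43, 50] (size 3, min 40) -> median=40
Step 8: insert 32 -> lo=[10, 27, 32, 38] (size 4, max 38) hi=[40, 40, 43, 50] (size 4, min 40) -> median=39
Step 9: insert 1 -> lo=[1, 10, 27, 32, 38] (size 5, max 38) hi=[40, 40, 43, 50] (size 4, min 40) -> median=38
Step 10: insert 23 -> lo=[1, 10, 23, 27, 32] (size 5, max 32) hi=[38, 40, 40, 43, 50] (size 5, min 38) -> median=35
Step 11: insert 41 -> lo=[1, 10, 23, 27, 32, 38] (size 6, max 38) hi=[40, 40, 41, 43, 50] (size 5, min 40) -> median=38

Answer: 43 46.5 43 41.5 40 40 40 39 38 35 38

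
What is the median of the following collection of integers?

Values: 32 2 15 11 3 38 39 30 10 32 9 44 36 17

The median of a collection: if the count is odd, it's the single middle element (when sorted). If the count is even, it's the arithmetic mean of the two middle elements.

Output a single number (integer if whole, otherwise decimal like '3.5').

Step 1: insert 32 -> lo=[32] (size 1, max 32) hi=[] (size 0) -> median=32
Step 2: insert 2 -> lo=[2] (size 1, max 2) hi=[32] (size 1, min 32) -> median=17
Step 3: insert 15 -> lo=[2, 15] (size 2, max 15) hi=[32] (size 1, min 32) -> median=15
Step 4: insert 11 -> lo=[2, 11] (size 2, max 11) hi=[15, 32] (size 2, min 15) -> median=13
Step 5: insert 3 -> lo=[2, 3, 11] (size 3, max 11) hi=[15, 32] (size 2, min 15) -> median=11
Step 6: insert 38 -> lo=[2, 3, 11] (size 3, max 11) hi=[15, 32, 38] (size 3, min 15) -> median=13
Step 7: insert 39 -> lo=[2, 3, 11, 15] (size 4, max 15) hi=[32, 38, 39] (size 3, min 32) -> median=15
Step 8: insert 30 -> lo=[2, 3, 11, 15] (size 4, max 15) hi=[30, 32, 38, 39] (size 4, min 30) -> median=22.5
Step 9: insert 10 -> lo=[2, 3, 10, 11, 15] (size 5, max 15) hi=[30, 32, 38, 39] (size 4, min 30) -> median=15
Step 10: insert 32 -> lo=[2, 3, 10, 11, 15] (size 5, max 15) hi=[30, 32, 32, 38, 39] (size 5, min 30) -> median=22.5
Step 11: insert 9 -> lo=[2, 3, 9, 10, 11, 15] (size 6, max 15) hi=[30, 32, 32, 38, 39] (size 5, min 30) -> median=15
Step 12: insert 44 -> lo=[2, 3, 9, 10, 11, 15] (size 6, max 15) hi=[30, 32, 32, 38, 39, 44] (size 6, min 30) -> median=22.5
Step 13: insert 36 -> lo=[2, 3, 9, 10, 11, 15, 30] (size 7, max 30) hi=[32, 32, 36, 38, 39, 44] (size 6, min 32) -> median=30
Step 14: insert 17 -> lo=[2, 3, 9, 10, 11, 15, 17] (size 7, max 17) hi=[30, 32, 32, 36, 38, 39, 44] (size 7, min 30) -> median=23.5

Answer: 23.5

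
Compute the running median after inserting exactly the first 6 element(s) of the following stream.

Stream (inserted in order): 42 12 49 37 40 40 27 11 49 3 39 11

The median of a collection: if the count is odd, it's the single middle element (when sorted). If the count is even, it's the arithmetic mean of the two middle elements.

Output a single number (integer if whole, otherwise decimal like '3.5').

Step 1: insert 42 -> lo=[42] (size 1, max 42) hi=[] (size 0) -> median=42
Step 2: insert 12 -> lo=[12] (size 1, max 12) hi=[42] (size 1, min 42) -> median=27
Step 3: insert 49 -> lo=[12, 42] (size 2, max 42) hi=[49] (size 1, min 49) -> median=42
Step 4: insert 37 -> lo=[12, 37] (size 2, max 37) hi=[42, 49] (size 2, min 42) -> median=39.5
Step 5: insert 40 -> lo=[12, 37, 40] (size 3, max 40) hi=[42, 49] (size 2, min 42) -> median=40
Step 6: insert 40 -> lo=[12, 37, 40] (size 3, max 40) hi=[40, 42, 49] (size 3, min 40) -> median=40

Answer: 40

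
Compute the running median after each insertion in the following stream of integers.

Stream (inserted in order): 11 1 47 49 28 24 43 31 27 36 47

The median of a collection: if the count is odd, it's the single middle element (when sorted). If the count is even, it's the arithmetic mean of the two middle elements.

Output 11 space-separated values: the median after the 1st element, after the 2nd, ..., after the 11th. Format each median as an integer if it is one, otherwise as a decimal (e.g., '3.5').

Step 1: insert 11 -> lo=[11] (size 1, max 11) hi=[] (size 0) -> median=11
Step 2: insert 1 -> lo=[1] (size 1, max 1) hi=[11] (size 1, min 11) -> median=6
Step 3: insert 47 -> lo=[1, 11] (size 2, max 11) hi=[47] (size 1, min 47) -> median=11
Step 4: insert 49 -> lo=[1, 11] (size 2, max 11) hi=[47, 49] (size 2, min 47) -> median=29
Step 5: insert 28 -> lo=[1, 11, 28] (size 3, max 28) hi=[47, 49] (size 2, min 47) -> median=28
Step 6: insert 24 -> lo=[1, 11, 24] (size 3, max 24) hi=[28, 47, 49] (size 3, min 28) -> median=26
Step 7: insert 43 -> lo=[1, 11, 24, 28] (size 4, max 28) hi=[43, 47, 49] (size 3, min 43) -> median=28
Step 8: insert 31 -> lo=[1, 11, 24, 28] (size 4, max 28) hi=[31, 43, 47, 49] (size 4, min 31) -> median=29.5
Step 9: insert 27 -> lo=[1, 11, 24, 27, 28] (size 5, max 28) hi=[31, 43, 47, 49] (size 4, min 31) -> median=28
Step 10: insert 36 -> lo=[1, 11, 24, 27, 28] (size 5, max 28) hi=[31, 36, 43, 47, 49] (size 5, min 31) -> median=29.5
Step 11: insert 47 -> lo=[1, 11, 24, 27, 28, 31] (size 6, max 31) hi=[36, 43, 47, 47, 49] (size 5, min 36) -> median=31

Answer: 11 6 11 29 28 26 28 29.5 28 29.5 31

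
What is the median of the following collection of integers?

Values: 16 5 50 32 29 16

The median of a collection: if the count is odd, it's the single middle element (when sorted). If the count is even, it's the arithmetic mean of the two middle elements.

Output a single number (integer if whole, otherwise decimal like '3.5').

Step 1: insert 16 -> lo=[16] (size 1, max 16) hi=[] (size 0) -> median=16
Step 2: insert 5 -> lo=[5] (size 1, max 5) hi=[16] (size 1, min 16) -> median=10.5
Step 3: insert 50 -> lo=[5, 16] (size 2, max 16) hi=[50] (size 1, min 50) -> median=16
Step 4: insert 32 -> lo=[5, 16] (size 2, max 16) hi=[32, 50] (size 2, min 32) -> median=24
Step 5: insert 29 -> lo=[5, 16, 29] (size 3, max 29) hi=[32, 50] (size 2, min 32) -> median=29
Step 6: insert 16 -> lo=[5, 16, 16] (size 3, max 16) hi=[29, 32, 50] (size 3, min 29) -> median=22.5

Answer: 22.5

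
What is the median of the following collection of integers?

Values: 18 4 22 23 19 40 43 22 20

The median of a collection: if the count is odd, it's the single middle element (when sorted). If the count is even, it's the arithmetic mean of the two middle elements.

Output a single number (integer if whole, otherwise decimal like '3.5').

Step 1: insert 18 -> lo=[18] (size 1, max 18) hi=[] (size 0) -> median=18
Step 2: insert 4 -> lo=[4] (size 1, max 4) hi=[18] (size 1, min 18) -> median=11
Step 3: insert 22 -> lo=[4, 18] (size 2, max 18) hi=[22] (size 1, min 22) -> median=18
Step 4: insert 23 -> lo=[4, 18] (size 2, max 18) hi=[22, 23] (size 2, min 22) -> median=20
Step 5: insert 19 -> lo=[4, 18, 19] (size 3, max 19) hi=[22, 23] (size 2, min 22) -> median=19
Step 6: insert 40 -> lo=[4, 18, 19] (size 3, max 19) hi=[22, 23, 40] (size 3, min 22) -> median=20.5
Step 7: insert 43 -> lo=[4, 18, 19, 22] (size 4, max 22) hi=[23, 40, 43] (size 3, min 23) -> median=22
Step 8: insert 22 -> lo=[4, 18, 19, 22] (size 4, max 22) hi=[22, 23, 40, 43] (size 4, min 22) -> median=22
Step 9: insert 20 -> lo=[4, 18, 19, 20, 22] (size 5, max 22) hi=[22, 23, 40, 43] (size 4, min 22) -> median=22

Answer: 22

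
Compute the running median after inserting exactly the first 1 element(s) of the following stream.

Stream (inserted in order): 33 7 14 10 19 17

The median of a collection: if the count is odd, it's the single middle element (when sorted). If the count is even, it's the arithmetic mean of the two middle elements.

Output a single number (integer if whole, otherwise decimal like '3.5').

Step 1: insert 33 -> lo=[33] (size 1, max 33) hi=[] (size 0) -> median=33

Answer: 33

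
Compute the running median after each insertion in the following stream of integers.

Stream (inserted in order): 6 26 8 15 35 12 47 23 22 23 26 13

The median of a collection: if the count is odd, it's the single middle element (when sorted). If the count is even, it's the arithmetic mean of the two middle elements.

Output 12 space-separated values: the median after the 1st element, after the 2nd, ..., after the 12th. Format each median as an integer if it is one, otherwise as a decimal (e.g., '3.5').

Step 1: insert 6 -> lo=[6] (size 1, max 6) hi=[] (size 0) -> median=6
Step 2: insert 26 -> lo=[6] (size 1, max 6) hi=[26] (size 1, min 26) -> median=16
Step 3: insert 8 -> lo=[6, 8] (size 2, max 8) hi=[26] (size 1, min 26) -> median=8
Step 4: insert 15 -> lo=[6, 8] (size 2, max 8) hi=[15, 26] (size 2, min 15) -> median=11.5
Step 5: insert 35 -> lo=[6, 8, 15] (size 3, max 15) hi=[26, 35] (size 2, min 26) -> median=15
Step 6: insert 12 -> lo=[6, 8, 12] (size 3, max 12) hi=[15, 26, 35] (size 3, min 15) -> median=13.5
Step 7: insert 47 -> lo=[6, 8, 12, 15] (size 4, max 15) hi=[26, 35, 47] (size 3, min 26) -> median=15
Step 8: insert 23 -> lo=[6, 8, 12, 15] (size 4, max 15) hi=[23, 26, 35, 47] (size 4, min 23) -> median=19
Step 9: insert 22 -> lo=[6, 8, 12, 15, 22] (size 5, max 22) hi=[23, 26, 35, 47] (size 4, min 23) -> median=22
Step 10: insert 23 -> lo=[6, 8, 12, 15, 22] (size 5, max 22) hi=[23, 23, 26, 35, 47] (size 5, min 23) -> median=22.5
Step 11: insert 26 -> lo=[6, 8, 12, 15, 22, 23] (size 6, max 23) hi=[23, 26, 26, 35, 47] (size 5, min 23) -> median=23
Step 12: insert 13 -> lo=[6, 8, 12, 13, 15, 22] (size 6, max 22) hi=[23, 23, 26, 26, 35, 47] (size 6, min 23) -> median=22.5

Answer: 6 16 8 11.5 15 13.5 15 19 22 22.5 23 22.5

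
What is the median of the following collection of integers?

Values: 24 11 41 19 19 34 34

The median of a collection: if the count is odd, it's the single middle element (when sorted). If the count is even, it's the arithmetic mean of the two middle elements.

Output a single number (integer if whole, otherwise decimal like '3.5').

Step 1: insert 24 -> lo=[24] (size 1, max 24) hi=[] (size 0) -> median=24
Step 2: insert 11 -> lo=[11] (size 1, max 11) hi=[24] (size 1, min 24) -> median=17.5
Step 3: insert 41 -> lo=[11, 24] (size 2, max 24) hi=[41] (size 1, min 41) -> median=24
Step 4: insert 19 -> lo=[11, 19] (size 2, max 19) hi=[24, 41] (size 2, min 24) -> median=21.5
Step 5: insert 19 -> lo=[11, 19, 19] (size 3, max 19) hi=[24, 41] (size 2, min 24) -> median=19
Step 6: insert 34 -> lo=[11, 19, 19] (size 3, max 19) hi=[24, 34, 41] (size 3, min 24) -> median=21.5
Step 7: insert 34 -> lo=[11, 19, 19, 24] (size 4, max 24) hi=[34, 34, 41] (size 3, min 34) -> median=24

Answer: 24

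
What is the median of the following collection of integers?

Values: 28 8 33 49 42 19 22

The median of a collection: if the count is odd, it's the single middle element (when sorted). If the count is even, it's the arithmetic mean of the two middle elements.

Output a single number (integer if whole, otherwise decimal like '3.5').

Step 1: insert 28 -> lo=[28] (size 1, max 28) hi=[] (size 0) -> median=28
Step 2: insert 8 -> lo=[8] (size 1, max 8) hi=[28] (size 1, min 28) -> median=18
Step 3: insert 33 -> lo=[8, 28] (size 2, max 28) hi=[33] (size 1, min 33) -> median=28
Step 4: insert 49 -> lo=[8, 28] (size 2, max 28) hi=[33, 49] (size 2, min 33) -> median=30.5
Step 5: insert 42 -> lo=[8, 28, 33] (size 3, max 33) hi=[42, 49] (size 2, min 42) -> median=33
Step 6: insert 19 -> lo=[8, 19, 28] (size 3, max 28) hi=[33, 42, 49] (size 3, min 33) -> median=30.5
Step 7: insert 22 -> lo=[8, 19, 22, 28] (size 4, max 28) hi=[33, 42, 49] (size 3, min 33) -> median=28

Answer: 28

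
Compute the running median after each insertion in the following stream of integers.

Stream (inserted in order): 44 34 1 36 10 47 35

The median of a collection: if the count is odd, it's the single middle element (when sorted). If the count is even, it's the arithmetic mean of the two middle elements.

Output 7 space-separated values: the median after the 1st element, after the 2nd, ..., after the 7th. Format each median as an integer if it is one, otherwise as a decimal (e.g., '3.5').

Step 1: insert 44 -> lo=[44] (size 1, max 44) hi=[] (size 0) -> median=44
Step 2: insert 34 -> lo=[34] (size 1, max 34) hi=[44] (size 1, min 44) -> median=39
Step 3: insert 1 -> lo=[1, 34] (size 2, max 34) hi=[44] (size 1, min 44) -> median=34
Step 4: insert 36 -> lo=[1, 34] (size 2, max 34) hi=[36, 44] (size 2, min 36) -> median=35
Step 5: insert 10 -> lo=[1, 10, 34] (size 3, max 34) hi=[36, 44] (size 2, min 36) -> median=34
Step 6: insert 47 -> lo=[1, 10, 34] (size 3, max 34) hi=[36, 44, 47] (size 3, min 36) -> median=35
Step 7: insert 35 -> lo=[1, 10, 34, 35] (size 4, max 35) hi=[36, 44, 47] (size 3, min 36) -> median=35

Answer: 44 39 34 35 34 35 35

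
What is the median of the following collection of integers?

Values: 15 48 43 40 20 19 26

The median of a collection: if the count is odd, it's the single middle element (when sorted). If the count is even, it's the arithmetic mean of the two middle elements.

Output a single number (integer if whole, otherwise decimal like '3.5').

Step 1: insert 15 -> lo=[15] (size 1, max 15) hi=[] (size 0) -> median=15
Step 2: insert 48 -> lo=[15] (size 1, max 15) hi=[48] (size 1, min 48) -> median=31.5
Step 3: insert 43 -> lo=[15, 43] (size 2, max 43) hi=[48] (size 1, min 48) -> median=43
Step 4: insert 40 -> lo=[15, 40] (size 2, max 40) hi=[43, 48] (size 2, min 43) -> median=41.5
Step 5: insert 20 -> lo=[15, 20, 40] (size 3, max 40) hi=[43, 48] (size 2, min 43) -> median=40
Step 6: insert 19 -> lo=[15, 19, 20] (size 3, max 20) hi=[40, 43, 48] (size 3, min 40) -> median=30
Step 7: insert 26 -> lo=[15, 19, 20, 26] (size 4, max 26) hi=[40, 43, 48] (size 3, min 40) -> median=26

Answer: 26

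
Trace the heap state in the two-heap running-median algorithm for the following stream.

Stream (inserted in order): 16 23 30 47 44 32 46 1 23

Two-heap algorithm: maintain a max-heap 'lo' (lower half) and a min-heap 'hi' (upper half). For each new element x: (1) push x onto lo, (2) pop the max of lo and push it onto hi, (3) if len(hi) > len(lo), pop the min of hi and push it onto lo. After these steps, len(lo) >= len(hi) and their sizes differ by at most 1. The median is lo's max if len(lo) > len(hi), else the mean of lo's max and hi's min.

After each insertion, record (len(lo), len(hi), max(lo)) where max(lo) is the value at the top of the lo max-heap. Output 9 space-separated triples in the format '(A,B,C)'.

Answer: (1,0,16) (1,1,16) (2,1,23) (2,2,23) (3,2,30) (3,3,30) (4,3,32) (4,4,30) (5,4,30)

Derivation:
Step 1: insert 16 -> lo=[16] hi=[] -> (len(lo)=1, len(hi)=0, max(lo)=16)
Step 2: insert 23 -> lo=[16] hi=[23] -> (len(lo)=1, len(hi)=1, max(lo)=16)
Step 3: insert 30 -> lo=[16, 23] hi=[30] -> (len(lo)=2, len(hi)=1, max(lo)=23)
Step 4: insert 47 -> lo=[16, 23] hi=[30, 47] -> (len(lo)=2, len(hi)=2, max(lo)=23)
Step 5: insert 44 -> lo=[16, 23, 30] hi=[44, 47] -> (len(lo)=3, len(hi)=2, max(lo)=30)
Step 6: insert 32 -> lo=[16, 23, 30] hi=[32, 44, 47] -> (len(lo)=3, len(hi)=3, max(lo)=30)
Step 7: insert 46 -> lo=[16, 23, 30, 32] hi=[44, 46, 47] -> (len(lo)=4, len(hi)=3, max(lo)=32)
Step 8: insert 1 -> lo=[1, 16, 23, 30] hi=[32, 44, 46, 47] -> (len(lo)=4, len(hi)=4, max(lo)=30)
Step 9: insert 23 -> lo=[1, 16, 23, 23, 30] hi=[32, 44, 46, 47] -> (len(lo)=5, len(hi)=4, max(lo)=30)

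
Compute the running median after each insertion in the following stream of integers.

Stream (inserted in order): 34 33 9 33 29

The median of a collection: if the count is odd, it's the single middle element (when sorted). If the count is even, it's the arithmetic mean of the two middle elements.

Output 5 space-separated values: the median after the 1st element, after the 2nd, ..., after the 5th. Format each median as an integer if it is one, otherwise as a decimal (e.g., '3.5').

Step 1: insert 34 -> lo=[34] (size 1, max 34) hi=[] (size 0) -> median=34
Step 2: insert 33 -> lo=[33] (size 1, max 33) hi=[34] (size 1, min 34) -> median=33.5
Step 3: insert 9 -> lo=[9, 33] (size 2, max 33) hi=[34] (size 1, min 34) -> median=33
Step 4: insert 33 -> lo=[9, 33] (size 2, max 33) hi=[33, 34] (size 2, min 33) -> median=33
Step 5: insert 29 -> lo=[9, 29, 33] (size 3, max 33) hi=[33, 34] (size 2, min 33) -> median=33

Answer: 34 33.5 33 33 33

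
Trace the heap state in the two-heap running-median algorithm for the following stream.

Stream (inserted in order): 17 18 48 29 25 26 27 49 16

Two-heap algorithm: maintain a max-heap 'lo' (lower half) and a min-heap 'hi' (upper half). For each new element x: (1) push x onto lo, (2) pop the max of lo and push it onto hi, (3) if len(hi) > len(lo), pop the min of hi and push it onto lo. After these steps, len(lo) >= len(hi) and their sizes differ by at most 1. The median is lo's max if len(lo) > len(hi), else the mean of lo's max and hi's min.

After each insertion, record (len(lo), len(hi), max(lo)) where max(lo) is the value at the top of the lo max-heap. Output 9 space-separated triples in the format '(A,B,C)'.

Answer: (1,0,17) (1,1,17) (2,1,18) (2,2,18) (3,2,25) (3,3,25) (4,3,26) (4,4,26) (5,4,26)

Derivation:
Step 1: insert 17 -> lo=[17] hi=[] -> (len(lo)=1, len(hi)=0, max(lo)=17)
Step 2: insert 18 -> lo=[17] hi=[18] -> (len(lo)=1, len(hi)=1, max(lo)=17)
Step 3: insert 48 -> lo=[17, 18] hi=[48] -> (len(lo)=2, len(hi)=1, max(lo)=18)
Step 4: insert 29 -> lo=[17, 18] hi=[29, 48] -> (len(lo)=2, len(hi)=2, max(lo)=18)
Step 5: insert 25 -> lo=[17, 18, 25] hi=[29, 48] -> (len(lo)=3, len(hi)=2, max(lo)=25)
Step 6: insert 26 -> lo=[17, 18, 25] hi=[26, 29, 48] -> (len(lo)=3, len(hi)=3, max(lo)=25)
Step 7: insert 27 -> lo=[17, 18, 25, 26] hi=[27, 29, 48] -> (len(lo)=4, len(hi)=3, max(lo)=26)
Step 8: insert 49 -> lo=[17, 18, 25, 26] hi=[27, 29, 48, 49] -> (len(lo)=4, len(hi)=4, max(lo)=26)
Step 9: insert 16 -> lo=[16, 17, 18, 25, 26] hi=[27, 29, 48, 49] -> (len(lo)=5, len(hi)=4, max(lo)=26)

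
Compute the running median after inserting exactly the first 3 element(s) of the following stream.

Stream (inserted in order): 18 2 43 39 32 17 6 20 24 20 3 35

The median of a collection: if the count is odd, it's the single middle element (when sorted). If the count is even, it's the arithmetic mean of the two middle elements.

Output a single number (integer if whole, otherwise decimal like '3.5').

Step 1: insert 18 -> lo=[18] (size 1, max 18) hi=[] (size 0) -> median=18
Step 2: insert 2 -> lo=[2] (size 1, max 2) hi=[18] (size 1, min 18) -> median=10
Step 3: insert 43 -> lo=[2, 18] (size 2, max 18) hi=[43] (size 1, min 43) -> median=18

Answer: 18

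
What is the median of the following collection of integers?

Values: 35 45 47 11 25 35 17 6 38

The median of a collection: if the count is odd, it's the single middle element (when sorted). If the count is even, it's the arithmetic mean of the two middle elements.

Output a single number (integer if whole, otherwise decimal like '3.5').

Step 1: insert 35 -> lo=[35] (size 1, max 35) hi=[] (size 0) -> median=35
Step 2: insert 45 -> lo=[35] (size 1, max 35) hi=[45] (size 1, min 45) -> median=40
Step 3: insert 47 -> lo=[35, 45] (size 2, max 45) hi=[47] (size 1, min 47) -> median=45
Step 4: insert 11 -> lo=[11, 35] (size 2, max 35) hi=[45, 47] (size 2, min 45) -> median=40
Step 5: insert 25 -> lo=[11, 25, 35] (size 3, max 35) hi=[45, 47] (size 2, min 45) -> median=35
Step 6: insert 35 -> lo=[11, 25, 35] (size 3, max 35) hi=[35, 45, 47] (size 3, min 35) -> median=35
Step 7: insert 17 -> lo=[11, 17, 25, 35] (size 4, max 35) hi=[35, 45, 47] (size 3, min 35) -> median=35
Step 8: insert 6 -> lo=[6, 11, 17, 25] (size 4, max 25) hi=[35, 35, 45, 47] (size 4, min 35) -> median=30
Step 9: insert 38 -> lo=[6, 11, 17, 25, 35] (size 5, max 35) hi=[35, 38, 45, 47] (size 4, min 35) -> median=35

Answer: 35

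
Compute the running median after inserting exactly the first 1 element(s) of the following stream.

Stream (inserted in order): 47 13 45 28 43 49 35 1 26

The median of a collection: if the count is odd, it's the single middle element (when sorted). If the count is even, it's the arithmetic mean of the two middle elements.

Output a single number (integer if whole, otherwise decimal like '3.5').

Answer: 47

Derivation:
Step 1: insert 47 -> lo=[47] (size 1, max 47) hi=[] (size 0) -> median=47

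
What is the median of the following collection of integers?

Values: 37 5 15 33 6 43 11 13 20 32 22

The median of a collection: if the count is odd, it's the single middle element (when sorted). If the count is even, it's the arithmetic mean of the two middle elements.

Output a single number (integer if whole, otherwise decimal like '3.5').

Answer: 20

Derivation:
Step 1: insert 37 -> lo=[37] (size 1, max 37) hi=[] (size 0) -> median=37
Step 2: insert 5 -> lo=[5] (size 1, max 5) hi=[37] (size 1, min 37) -> median=21
Step 3: insert 15 -> lo=[5, 15] (size 2, max 15) hi=[37] (size 1, min 37) -> median=15
Step 4: insert 33 -> lo=[5, 15] (size 2, max 15) hi=[33, 37] (size 2, min 33) -> median=24
Step 5: insert 6 -> lo=[5, 6, 15] (size 3, max 15) hi=[33, 37] (size 2, min 33) -> median=15
Step 6: insert 43 -> lo=[5, 6, 15] (size 3, max 15) hi=[33, 37, 43] (size 3, min 33) -> median=24
Step 7: insert 11 -> lo=[5, 6, 11, 15] (size 4, max 15) hi=[33, 37, 43] (size 3, min 33) -> median=15
Step 8: insert 13 -> lo=[5, 6, 11, 13] (size 4, max 13) hi=[15, 33, 37, 43] (size 4, min 15) -> median=14
Step 9: insert 20 -> lo=[5, 6, 11, 13, 15] (size 5, max 15) hi=[20, 33, 37, 43] (size 4, min 20) -> median=15
Step 10: insert 32 -> lo=[5, 6, 11, 13, 15] (size 5, max 15) hi=[20, 32, 33, 37, 43] (size 5, min 20) -> median=17.5
Step 11: insert 22 -> lo=[5, 6, 11, 13, 15, 20] (size 6, max 20) hi=[22, 32, 33, 37, 43] (size 5, min 22) -> median=20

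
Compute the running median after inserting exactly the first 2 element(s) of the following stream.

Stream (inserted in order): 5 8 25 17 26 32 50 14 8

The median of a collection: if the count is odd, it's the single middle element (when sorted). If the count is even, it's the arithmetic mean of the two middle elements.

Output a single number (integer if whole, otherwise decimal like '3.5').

Step 1: insert 5 -> lo=[5] (size 1, max 5) hi=[] (size 0) -> median=5
Step 2: insert 8 -> lo=[5] (size 1, max 5) hi=[8] (size 1, min 8) -> median=6.5

Answer: 6.5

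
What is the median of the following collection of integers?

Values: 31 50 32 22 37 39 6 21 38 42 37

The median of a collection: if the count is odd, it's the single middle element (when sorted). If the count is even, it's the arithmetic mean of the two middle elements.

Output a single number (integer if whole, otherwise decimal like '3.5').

Answer: 37

Derivation:
Step 1: insert 31 -> lo=[31] (size 1, max 31) hi=[] (size 0) -> median=31
Step 2: insert 50 -> lo=[31] (size 1, max 31) hi=[50] (size 1, min 50) -> median=40.5
Step 3: insert 32 -> lo=[31, 32] (size 2, max 32) hi=[50] (size 1, min 50) -> median=32
Step 4: insert 22 -> lo=[22, 31] (size 2, max 31) hi=[32, 50] (size 2, min 32) -> median=31.5
Step 5: insert 37 -> lo=[22, 31, 32] (size 3, max 32) hi=[37, 50] (size 2, min 37) -> median=32
Step 6: insert 39 -> lo=[22, 31, 32] (size 3, max 32) hi=[37, 39, 50] (size 3, min 37) -> median=34.5
Step 7: insert 6 -> lo=[6, 22, 31, 32] (size 4, max 32) hi=[37, 39, 50] (size 3, min 37) -> median=32
Step 8: insert 21 -> lo=[6, 21, 22, 31] (size 4, max 31) hi=[32, 37, 39, 50] (size 4, min 32) -> median=31.5
Step 9: insert 38 -> lo=[6, 21, 22, 31, 32] (size 5, max 32) hi=[37, 38, 39, 50] (size 4, min 37) -> median=32
Step 10: insert 42 -> lo=[6, 21, 22, 31, 32] (size 5, max 32) hi=[37, 38, 39, 42, 50] (size 5, min 37) -> median=34.5
Step 11: insert 37 -> lo=[6, 21, 22, 31, 32, 37] (size 6, max 37) hi=[37, 38, 39, 42, 50] (size 5, min 37) -> median=37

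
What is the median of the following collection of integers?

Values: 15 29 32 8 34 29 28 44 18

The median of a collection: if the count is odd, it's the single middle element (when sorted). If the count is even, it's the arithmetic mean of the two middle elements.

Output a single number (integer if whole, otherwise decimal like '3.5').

Step 1: insert 15 -> lo=[15] (size 1, max 15) hi=[] (size 0) -> median=15
Step 2: insert 29 -> lo=[15] (size 1, max 15) hi=[29] (size 1, min 29) -> median=22
Step 3: insert 32 -> lo=[15, 29] (size 2, max 29) hi=[32] (size 1, min 32) -> median=29
Step 4: insert 8 -> lo=[8, 15] (size 2, max 15) hi=[29, 32] (size 2, min 29) -> median=22
Step 5: insert 34 -> lo=[8, 15, 29] (size 3, max 29) hi=[32, 34] (size 2, min 32) -> median=29
Step 6: insert 29 -> lo=[8, 15, 29] (size 3, max 29) hi=[29, 32, 34] (size 3, min 29) -> median=29
Step 7: insert 28 -> lo=[8, 15, 28, 29] (size 4, max 29) hi=[29, 32, 34] (size 3, min 29) -> median=29
Step 8: insert 44 -> lo=[8, 15, 28, 29] (size 4, max 29) hi=[29, 32, 34, 44] (size 4, min 29) -> median=29
Step 9: insert 18 -> lo=[8, 15, 18, 28, 29] (size 5, max 29) hi=[29, 32, 34, 44] (size 4, min 29) -> median=29

Answer: 29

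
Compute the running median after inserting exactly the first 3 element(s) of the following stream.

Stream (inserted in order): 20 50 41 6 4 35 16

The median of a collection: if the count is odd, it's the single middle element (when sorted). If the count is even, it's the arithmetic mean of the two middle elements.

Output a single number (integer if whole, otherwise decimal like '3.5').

Step 1: insert 20 -> lo=[20] (size 1, max 20) hi=[] (size 0) -> median=20
Step 2: insert 50 -> lo=[20] (size 1, max 20) hi=[50] (size 1, min 50) -> median=35
Step 3: insert 41 -> lo=[20, 41] (size 2, max 41) hi=[50] (size 1, min 50) -> median=41

Answer: 41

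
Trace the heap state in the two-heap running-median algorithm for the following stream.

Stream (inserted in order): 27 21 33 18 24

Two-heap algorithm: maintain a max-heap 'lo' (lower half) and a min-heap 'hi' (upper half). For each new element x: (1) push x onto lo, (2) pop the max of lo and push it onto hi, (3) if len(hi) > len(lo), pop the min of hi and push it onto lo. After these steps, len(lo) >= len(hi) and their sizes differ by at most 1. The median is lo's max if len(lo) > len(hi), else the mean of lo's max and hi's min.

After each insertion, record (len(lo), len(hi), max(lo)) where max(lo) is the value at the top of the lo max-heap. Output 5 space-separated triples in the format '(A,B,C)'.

Step 1: insert 27 -> lo=[27] hi=[] -> (len(lo)=1, len(hi)=0, max(lo)=27)
Step 2: insert 21 -> lo=[21] hi=[27] -> (len(lo)=1, len(hi)=1, max(lo)=21)
Step 3: insert 33 -> lo=[21, 27] hi=[33] -> (len(lo)=2, len(hi)=1, max(lo)=27)
Step 4: insert 18 -> lo=[18, 21] hi=[27, 33] -> (len(lo)=2, len(hi)=2, max(lo)=21)
Step 5: insert 24 -> lo=[18, 21, 24] hi=[27, 33] -> (len(lo)=3, len(hi)=2, max(lo)=24)

Answer: (1,0,27) (1,1,21) (2,1,27) (2,2,21) (3,2,24)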